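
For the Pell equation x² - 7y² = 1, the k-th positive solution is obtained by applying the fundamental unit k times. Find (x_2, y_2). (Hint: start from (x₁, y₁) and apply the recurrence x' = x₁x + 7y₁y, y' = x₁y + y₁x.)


Step 1: Find the fundamental solution (x₁, y₁) of x² - 7y² = 1.
  Expand √7 as a continued fraction. a₀ = ⌊√7⌋ = 2; iterate m_{k+1} = d_k·a_k − m_k, d_{k+1} = (7 − m_{k+1}²)/d_k, a_{k+1} = ⌊(a₀ + m_{k+1})/d_{k+1}⌋ (starting m₀ = 0, d₀ = 1), with convergents p_k = a_k·p_{k-1} + p_{k-2}, q_k = a_k·q_{k-1} + q_{k-2} (p₋₁ = 1, q₋₁ = 0):
  k = 0: a₀ = 2; p₀/q₀ = 2/1; p₀² − 7·q₀² = 4 − 7 = -3.
  k = 1: m = 2, d = 3, a = ⌊(2 + 2)/3⌋ = 1; p/q = (1·2 + 1)/(1·1 + 0) = 3/1; p² − 7·q² = 9 − 7 = 2.
  k = 2: m = 1, d = 2, a = ⌊(2 + 1)/2⌋ = 1; p/q = (1·3 + 2)/(1·1 + 1) = 5/2; p² − 7·q² = 25 − 28 = -3.
  k = 3: m = 1, d = 3, a = ⌊(2 + 1)/3⌋ = 1; p/q = (1·5 + 3)/(1·2 + 1) = 8/3; p² − 7·q² = 64 − 63 = 1.
  The first convergent with p² − 7·q² = 1 gives the fundamental solution (x₁, y₁) = (8, 3).
Step 2: Apply the recurrence (x_{n+1}, y_{n+1}) = (x₁x_n + 7y₁y_n, x₁y_n + y₁x_n) repeatedly.
  From (x_1, y_1) = (8, 3): x_2 = 8·8 + 7·3·3 = 127; y_2 = 8·3 + 3·8 = 48.
Step 3: Verify x_2² - 7·y_2² = 16129 - 16128 = 1 (should be 1). ✓

(x_1, y_1) = (8, 3); (x_2, y_2) = (127, 48).


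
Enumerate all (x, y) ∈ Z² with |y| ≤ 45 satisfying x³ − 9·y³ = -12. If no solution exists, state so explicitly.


The equation is x³ - 9y³ = -12. For fixed y, x³ = 9·y³ − 12, so a solution requires the RHS to be a perfect cube.
Strategy: iterate y from -45 to 45, compute RHS = 9·y³ − 12, and check whether it is a (positive or negative) perfect cube.
Check small values of y:
  y = 0: RHS = -12 is not a perfect cube.
  y = 1: RHS = -3 is not a perfect cube.
  y = -1: RHS = -21 is not a perfect cube.
  y = 2: RHS = 60 is not a perfect cube.
  y = -2: RHS = -84 is not a perfect cube.
  y = 3: RHS = 231 is not a perfect cube.
  y = -3: RHS = -255 is not a perfect cube.
Continuing the search up to |y| = 45 finds no solutions either.
No (x, y) in the scanned range satisfies the equation.

No integer solutions with |y| ≤ 45.


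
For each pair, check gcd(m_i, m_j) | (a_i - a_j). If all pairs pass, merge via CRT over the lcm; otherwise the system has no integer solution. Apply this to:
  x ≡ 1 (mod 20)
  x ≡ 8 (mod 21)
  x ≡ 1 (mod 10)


Moduli 20, 21, 10 are not pairwise coprime, so CRT works modulo lcm(m_i) when all pairwise compatibility conditions hold.
Pairwise compatibility: gcd(m_i, m_j) must divide a_i - a_j for every pair.
Merge one congruence at a time:
  Start: x ≡ 1 (mod 20).
  Combine with x ≡ 8 (mod 21): gcd(20, 21) = 1; 8 - 1 = 7, which IS divisible by 1, so compatible.
    Write x = 1 + 20·t and substitute into x ≡ 8 (mod 21): 20·t ≡ 8 − 1 = 7 (mod 21).
    The inverse of 20 mod 21 is 20 (since 20·20 = 400 = 19·21 + 1), so t ≡ 20·7 = 140 ≡ 14 (mod 21).
    Then x = 1 + 20·14 = 281, valid modulo lcm(20, 21) = 420: x ≡ 281 (mod 420).
  Combine with x ≡ 1 (mod 10): gcd(420, 10) = 10; 1 - 281 = -280, which IS divisible by 10, so compatible.
    Write x = 281 + 420·t and substitute into x ≡ 1 (mod 10): 420·t ≡ 1 − 281 = -280 (mod 10).
    Divide the congruence (and modulus) by g = 10: 42·t ≡ -28 (mod 1).
    Modulo 1 every t works; take t = 0.
    Then x = 281 + 420·0 = 281, valid modulo lcm(420, 10) = 420: x ≡ 281 (mod 420).
Verify: 281 mod 20 = 1, 281 mod 21 = 8, 281 mod 10 = 1.

x ≡ 281 (mod 420).


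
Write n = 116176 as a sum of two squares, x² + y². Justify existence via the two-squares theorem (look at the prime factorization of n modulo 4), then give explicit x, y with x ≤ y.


Step 1: Factor n = 116176 = 2^4 · 53 · 137.
Step 2: Check the mod-4 condition on each prime factor: 2 = 2 (special); 53 ≡ 1 (mod 4), exponent 1; 137 ≡ 1 (mod 4), exponent 1.
All primes ≡ 3 (mod 4) appear to even exponent (or don't appear), so by the two-squares theorem n IS expressible as a sum of two squares.
Step 3: Build a representation. Group n = k² · m with k = 4 and m = 53 · 137 = 7261 (a product of primes ≡ 1 (mod 4)); a representation of m scales to one of n via (k·x)² + (k·y)² = k²(x² + y²). Each prime p ≡ 1 (mod 4) is itself a sum of two squares; find a² by testing p − a² for a perfect square:
  53: 53 − 1² = 52, 53 − 2² = 49 = 7² ⇒ 53 = 2² + 7².
  137: 137 − 1² = 136, 137 − 2² = 133, 137 − 3² = 128, 137 − 4² = 121 = 11² ⇒ 137 = 4² + 11².
  Combine using the Brahmagupta–Fibonacci identity (a² + b²)(c² + d²) = (ac − bd)² + (ad + bc)² = (ac + bd)² + (ad − bc)²:
  53 · 137 = 7261: from (2² + 7²)(4² + 11²), take (2·4 − 7·11, 2·11 + 7·4) = (8 − 77, 22 + 28) = (-69, 50); dropping signs (only squares matter) gives (69, 50); check 69² + 50² = 4761 + 2500 = 7261 ✓.
  Scale by k = 4: (4·69, 4·50) = (276, 200).
Step 4: Order so x ≤ y and verify: 200² + 276² = 40000 + 76176 = 116176 = n. ✓

n = 116176 = 200² + 276² (one valid representation with x ≤ y).


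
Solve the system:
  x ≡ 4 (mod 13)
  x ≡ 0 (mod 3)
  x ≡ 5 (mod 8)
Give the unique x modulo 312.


Moduli 13, 3, 8 are pairwise coprime; by CRT there is a unique solution modulo M = 13 · 3 · 8 = 312.
Solve pairwise, accumulating the modulus:
  Start with x ≡ 4 (mod 13).
  Combine with x ≡ 0 (mod 3): since gcd(13, 3) = 1, we get a unique residue mod 39.
    Write x = 4 + 13·t and substitute into x ≡ 0 (mod 3): 13·t ≡ 0 − 4 = -4 (mod 3).
    Reduce coefficients mod 3: 1·t ≡ 2 (mod 3).
    So t ≡ 2 (mod 3).
    Then x = 4 + 13·2 = 30, valid modulo lcm(13, 3) = 39: x ≡ 30 (mod 39).
  Combine with x ≡ 5 (mod 8): since gcd(39, 8) = 1, we get a unique residue mod 312.
    Write x = 30 + 39·t and substitute into x ≡ 5 (mod 8): 39·t ≡ 5 − 30 = -25 (mod 8).
    Reduce coefficients mod 8: 7·t ≡ 7 (mod 8).
    The inverse of 7 mod 8 is 7 (since 7·7 = 49 = 6·8 + 1), so t ≡ 7·7 = 49 ≡ 1 (mod 8).
    Then x = 30 + 39·1 = 69, valid modulo lcm(39, 8) = 312: x ≡ 69 (mod 312).
Verify: 69 mod 13 = 4 ✓, 69 mod 3 = 0 ✓, 69 mod 8 = 5 ✓.

x ≡ 69 (mod 312).


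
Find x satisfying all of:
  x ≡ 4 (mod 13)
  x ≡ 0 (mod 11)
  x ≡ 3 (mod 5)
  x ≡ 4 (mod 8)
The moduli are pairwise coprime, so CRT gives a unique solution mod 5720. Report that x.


Product of moduli M = 13 · 11 · 5 · 8 = 5720.
Merge one congruence at a time:
  Start: x ≡ 4 (mod 13).
  Combine with x ≡ 0 (mod 11); new modulus lcm = 143.
    Write x = 4 + 13·t and substitute into x ≡ 0 (mod 11): 13·t ≡ 0 − 4 = -4 (mod 11).
    Reduce coefficients mod 11: 2·t ≡ 7 (mod 11).
    The inverse of 2 mod 11 is 6 (since 2·6 = 12 = 1·11 + 1), so t ≡ 6·7 = 42 ≡ 9 (mod 11).
    Then x = 4 + 13·9 = 121, valid modulo lcm(13, 11) = 143: x ≡ 121 (mod 143).
  Combine with x ≡ 3 (mod 5); new modulus lcm = 715.
    Write x = 121 + 143·t and substitute into x ≡ 3 (mod 5): 143·t ≡ 3 − 121 = -118 (mod 5).
    Reduce coefficients mod 5: 3·t ≡ 2 (mod 5).
    The inverse of 3 mod 5 is 2 (since 3·2 = 6 = 1·5 + 1), so t ≡ 2·2 = 4 ≡ 4 (mod 5).
    Then x = 121 + 143·4 = 693, valid modulo lcm(143, 5) = 715: x ≡ 693 (mod 715).
  Combine with x ≡ 4 (mod 8); new modulus lcm = 5720.
    Write x = 693 + 715·t and substitute into x ≡ 4 (mod 8): 715·t ≡ 4 − 693 = -689 (mod 8).
    Reduce coefficients mod 8: 3·t ≡ 7 (mod 8).
    The inverse of 3 mod 8 is 3 (since 3·3 = 9 = 1·8 + 1), so t ≡ 3·7 = 21 ≡ 5 (mod 8).
    Then x = 693 + 715·5 = 4268, valid modulo lcm(715, 8) = 5720: x ≡ 4268 (mod 5720).
Verify against each original: 4268 mod 13 = 4, 4268 mod 11 = 0, 4268 mod 5 = 3, 4268 mod 8 = 4.

x ≡ 4268 (mod 5720).


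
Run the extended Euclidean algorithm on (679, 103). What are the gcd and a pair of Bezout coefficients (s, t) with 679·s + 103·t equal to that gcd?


Euclidean algorithm on (679, 103) — divide until remainder is 0:
  679 = 6 · 103 + 61
  103 = 1 · 61 + 42
  61 = 1 · 42 + 19
  42 = 2 · 19 + 4
  19 = 4 · 4 + 3
  4 = 1 · 3 + 1
  3 = 3 · 1 + 0
gcd(679, 103) = 1.
Track Bezout coefficients alongside the remainders: start with r₀ = 679 = a·1 + b·0 (s = 1, t = 0) and r₁ = 103 = a·0 + b·1 (s = 0, t = 1); each new remainder r_{k+1} = r_{k-1} − q_k·r_k inherits s_{k+1} = s_{k-1} − q_k·s_k, t_{k+1} = t_{k-1} − q_k·t_k, so r_k = a·s_k + b·t_k at every step:
  q = 6: r = 61, s = 1 − 6·0 = 1, t = 0 − 6·1 = -6  (check: 679·1 + 103·(-6) = 61)
  q = 1: r = 42, s = 0 − 1·1 = -1, t = 1 − 1·(-6) = 7  (check: 679·(-1) + 103·7 = 42)
  q = 1: r = 19, s = 1 − 1·(-1) = 2, t = -6 − 1·7 = -13  (check: 679·2 + 103·(-13) = 19)
  q = 2: r = 4, s = -1 − 2·2 = -5, t = 7 − 2·(-13) = 33  (check: 679·(-5) + 103·33 = 4)
  q = 4: r = 3, s = 2 − 4·(-5) = 22, t = -13 − 4·33 = -145  (check: 679·22 + 103·(-145) = 3)
  q = 1: r = 1, s = -5 − 1·22 = -27, t = 33 − 1·(-145) = 178  (check: 679·(-27) + 103·178 = 1)
The row with r = 1 (the gcd) gives the Bezout coefficients s = -27, t = 178.
Result: 679 · (-27) + 103 · (178) = 1.

gcd(679, 103) = 1; s = -27, t = 178 (check: 679·(-27) + 103·178 = 1).


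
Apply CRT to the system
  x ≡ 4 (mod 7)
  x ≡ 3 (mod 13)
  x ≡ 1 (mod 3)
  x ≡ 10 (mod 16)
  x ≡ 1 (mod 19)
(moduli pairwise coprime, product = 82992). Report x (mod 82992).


Product of moduli M = 7 · 13 · 3 · 16 · 19 = 82992.
Merge one congruence at a time:
  Start: x ≡ 4 (mod 7).
  Combine with x ≡ 3 (mod 13); new modulus lcm = 91.
    Write x = 4 + 7·t and substitute into x ≡ 3 (mod 13): 7·t ≡ 3 − 4 = -1 (mod 13).
    Reduce coefficients mod 13: 7·t ≡ 12 (mod 13).
    The inverse of 7 mod 13 is 2 (since 7·2 = 14 = 1·13 + 1), so t ≡ 2·12 = 24 ≡ 11 (mod 13).
    Then x = 4 + 7·11 = 81, valid modulo lcm(7, 13) = 91: x ≡ 81 (mod 91).
  Combine with x ≡ 1 (mod 3); new modulus lcm = 273.
    Write x = 81 + 91·t and substitute into x ≡ 1 (mod 3): 91·t ≡ 1 − 81 = -80 (mod 3).
    Reduce coefficients mod 3: 1·t ≡ 1 (mod 3).
    So t ≡ 1 (mod 3).
    Then x = 81 + 91·1 = 172, valid modulo lcm(91, 3) = 273: x ≡ 172 (mod 273).
  Combine with x ≡ 10 (mod 16); new modulus lcm = 4368.
    Write x = 172 + 273·t and substitute into x ≡ 10 (mod 16): 273·t ≡ 10 − 172 = -162 (mod 16).
    Reduce coefficients mod 16: 1·t ≡ 14 (mod 16).
    So t ≡ 14 (mod 16).
    Then x = 172 + 273·14 = 3994, valid modulo lcm(273, 16) = 4368: x ≡ 3994 (mod 4368).
  Combine with x ≡ 1 (mod 19); new modulus lcm = 82992.
    Write x = 3994 + 4368·t and substitute into x ≡ 1 (mod 19): 4368·t ≡ 1 − 3994 = -3993 (mod 19).
    Reduce coefficients mod 19: 17·t ≡ 16 (mod 19).
    The inverse of 17 mod 19 is 9 (since 17·9 = 153 = 8·19 + 1), so t ≡ 9·16 = 144 ≡ 11 (mod 19).
    Then x = 3994 + 4368·11 = 52042, valid modulo lcm(4368, 19) = 82992: x ≡ 52042 (mod 82992).
Verify against each original: 52042 mod 7 = 4, 52042 mod 13 = 3, 52042 mod 3 = 1, 52042 mod 16 = 10, 52042 mod 19 = 1.

x ≡ 52042 (mod 82992).


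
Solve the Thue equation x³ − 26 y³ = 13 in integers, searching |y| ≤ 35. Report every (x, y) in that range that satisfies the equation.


The equation is x³ - 26y³ = 13. For fixed y, x³ = 26·y³ + 13, so a solution requires the RHS to be a perfect cube.
Strategy: iterate y from -35 to 35, compute RHS = 26·y³ + 13, and check whether it is a (positive or negative) perfect cube.
Check small values of y:
  y = 0: RHS = 13 is not a perfect cube.
  y = 1: RHS = 39 is not a perfect cube.
  y = -1: RHS = -13 is not a perfect cube.
  y = 2: RHS = 221 is not a perfect cube.
  y = -2: RHS = -195 is not a perfect cube.
  y = 3: RHS = 715 is not a perfect cube.
  y = -3: RHS = -689 is not a perfect cube.
Continuing the search up to |y| = 35 finds no solutions either.
No (x, y) in the scanned range satisfies the equation.

No integer solutions with |y| ≤ 35.


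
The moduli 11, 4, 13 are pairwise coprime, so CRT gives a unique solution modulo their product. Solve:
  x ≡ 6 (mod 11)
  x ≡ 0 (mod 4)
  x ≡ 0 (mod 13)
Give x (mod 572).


Moduli 11, 4, 13 are pairwise coprime; by CRT there is a unique solution modulo M = 11 · 4 · 13 = 572.
Solve pairwise, accumulating the modulus:
  Start with x ≡ 6 (mod 11).
  Combine with x ≡ 0 (mod 4): since gcd(11, 4) = 1, we get a unique residue mod 44.
    Write x = 6 + 11·t and substitute into x ≡ 0 (mod 4): 11·t ≡ 0 − 6 = -6 (mod 4).
    Reduce coefficients mod 4: 3·t ≡ 2 (mod 4).
    The inverse of 3 mod 4 is 3 (since 3·3 = 9 = 2·4 + 1), so t ≡ 3·2 = 6 ≡ 2 (mod 4).
    Then x = 6 + 11·2 = 28, valid modulo lcm(11, 4) = 44: x ≡ 28 (mod 44).
  Combine with x ≡ 0 (mod 13): since gcd(44, 13) = 1, we get a unique residue mod 572.
    Write x = 28 + 44·t and substitute into x ≡ 0 (mod 13): 44·t ≡ 0 − 28 = -28 (mod 13).
    Reduce coefficients mod 13: 5·t ≡ 11 (mod 13).
    The inverse of 5 mod 13 is 8 (since 5·8 = 40 = 3·13 + 1), so t ≡ 8·11 = 88 ≡ 10 (mod 13).
    Then x = 28 + 44·10 = 468, valid modulo lcm(44, 13) = 572: x ≡ 468 (mod 572).
Verify: 468 mod 11 = 6 ✓, 468 mod 4 = 0 ✓, 468 mod 13 = 0 ✓.

x ≡ 468 (mod 572).


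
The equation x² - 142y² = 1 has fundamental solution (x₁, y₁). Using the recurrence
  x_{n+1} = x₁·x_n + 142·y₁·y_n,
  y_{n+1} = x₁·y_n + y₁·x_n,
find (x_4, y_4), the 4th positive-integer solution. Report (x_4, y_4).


Step 1: Find the fundamental solution (x₁, y₁) of x² - 142y² = 1.
  Expand √142 as a continued fraction. a₀ = ⌊√142⌋ = 11; iterate m_{k+1} = d_k·a_k − m_k, d_{k+1} = (142 − m_{k+1}²)/d_k, a_{k+1} = ⌊(a₀ + m_{k+1})/d_{k+1}⌋ (starting m₀ = 0, d₀ = 1), with convergents p_k = a_k·p_{k-1} + p_{k-2}, q_k = a_k·q_{k-1} + q_{k-2} (p₋₁ = 1, q₋₁ = 0):
  k = 0: a₀ = 11; p₀/q₀ = 11/1; p₀² − 142·q₀² = 121 − 142 = -21.
  k = 1: m = 11, d = 21, a = ⌊(11 + 11)/21⌋ = 1; p/q = (1·11 + 1)/(1·1 + 0) = 12/1; p² − 142·q² = 144 − 142 = 2.
  k = 2: m = 10, d = 2, a = ⌊(11 + 10)/2⌋ = 10; p/q = (10·12 + 11)/(10·1 + 1) = 131/11; p² − 142·q² = 17161 − 17182 = -21.
  k = 3: m = 10, d = 21, a = ⌊(11 + 10)/21⌋ = 1; p/q = (1·131 + 12)/(1·11 + 1) = 143/12; p² − 142·q² = 20449 − 20448 = 1.
  The first convergent with p² − 142·q² = 1 gives the fundamental solution (x₁, y₁) = (143, 12).
Step 2: Apply the recurrence (x_{n+1}, y_{n+1}) = (x₁x_n + 142y₁y_n, x₁y_n + y₁x_n) repeatedly.
  From (x_1, y_1) = (143, 12): x_2 = 143·143 + 142·12·12 = 40897; y_2 = 143·12 + 12·143 = 3432.
  From (x_2, y_2) = (40897, 3432): x_3 = 143·40897 + 142·12·3432 = 11696399; y_3 = 143·3432 + 12·40897 = 981540.
  From (x_3, y_3) = (11696399, 981540): x_4 = 143·11696399 + 142·12·981540 = 3345129217; y_4 = 143·981540 + 12·11696399 = 280717008.
Step 3: Verify x_4² - 142·y_4² = 11189889478427033089 - 11189889478427033088 = 1 (should be 1). ✓

(x_1, y_1) = (143, 12); (x_4, y_4) = (3345129217, 280717008).


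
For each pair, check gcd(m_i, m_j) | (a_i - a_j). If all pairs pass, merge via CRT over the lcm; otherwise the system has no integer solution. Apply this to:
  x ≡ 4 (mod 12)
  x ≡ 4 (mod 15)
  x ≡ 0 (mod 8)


Moduli 12, 15, 8 are not pairwise coprime, so CRT works modulo lcm(m_i) when all pairwise compatibility conditions hold.
Pairwise compatibility: gcd(m_i, m_j) must divide a_i - a_j for every pair.
Merge one congruence at a time:
  Start: x ≡ 4 (mod 12).
  Combine with x ≡ 4 (mod 15): gcd(12, 15) = 3; 4 - 4 = 0, which IS divisible by 3, so compatible.
    Write x = 4 + 12·t and substitute into x ≡ 4 (mod 15): 12·t ≡ 4 − 4 = 0 (mod 15).
    Divide the congruence (and modulus) by g = 3: 4·t ≡ 0 (mod 5).
    The inverse of 4 mod 5 is 4 (since 4·4 = 16 = 3·5 + 1), so t ≡ 4·0 = 0 ≡ 0 (mod 5).
    Then x = 4 + 12·0 = 4, valid modulo lcm(12, 15) = 60: x ≡ 4 (mod 60).
  Combine with x ≡ 0 (mod 8): gcd(60, 8) = 4; 0 - 4 = -4, which IS divisible by 4, so compatible.
    Write x = 4 + 60·t and substitute into x ≡ 0 (mod 8): 60·t ≡ 0 − 4 = -4 (mod 8).
    Divide the congruence (and modulus) by g = 4: 15·t ≡ -1 (mod 2).
    Reduce coefficients mod 2: 1·t ≡ 1 (mod 2).
    So t ≡ 1 (mod 2).
    Then x = 4 + 60·1 = 64, valid modulo lcm(60, 8) = 120: x ≡ 64 (mod 120).
Verify: 64 mod 12 = 4, 64 mod 15 = 4, 64 mod 8 = 0.

x ≡ 64 (mod 120).


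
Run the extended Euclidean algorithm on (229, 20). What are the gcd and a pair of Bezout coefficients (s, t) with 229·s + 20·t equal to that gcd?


Euclidean algorithm on (229, 20) — divide until remainder is 0:
  229 = 11 · 20 + 9
  20 = 2 · 9 + 2
  9 = 4 · 2 + 1
  2 = 2 · 1 + 0
gcd(229, 20) = 1.
Track Bezout coefficients alongside the remainders: start with r₀ = 229 = a·1 + b·0 (s = 1, t = 0) and r₁ = 20 = a·0 + b·1 (s = 0, t = 1); each new remainder r_{k+1} = r_{k-1} − q_k·r_k inherits s_{k+1} = s_{k-1} − q_k·s_k, t_{k+1} = t_{k-1} − q_k·t_k, so r_k = a·s_k + b·t_k at every step:
  q = 11: r = 9, s = 1 − 11·0 = 1, t = 0 − 11·1 = -11  (check: 229·1 + 20·(-11) = 9)
  q = 2: r = 2, s = 0 − 2·1 = -2, t = 1 − 2·(-11) = 23  (check: 229·(-2) + 20·23 = 2)
  q = 4: r = 1, s = 1 − 4·(-2) = 9, t = -11 − 4·23 = -103  (check: 229·9 + 20·(-103) = 1)
The row with r = 1 (the gcd) gives the Bezout coefficients s = 9, t = -103.
Result: 229 · (9) + 20 · (-103) = 1.

gcd(229, 20) = 1; s = 9, t = -103 (check: 229·9 + 20·(-103) = 1).


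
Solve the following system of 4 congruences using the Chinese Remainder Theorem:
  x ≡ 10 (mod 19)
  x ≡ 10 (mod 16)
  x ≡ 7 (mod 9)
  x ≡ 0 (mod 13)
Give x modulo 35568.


Product of moduli M = 19 · 16 · 9 · 13 = 35568.
Merge one congruence at a time:
  Start: x ≡ 10 (mod 19).
  Combine with x ≡ 10 (mod 16); new modulus lcm = 304.
    Write x = 10 + 19·t and substitute into x ≡ 10 (mod 16): 19·t ≡ 10 − 10 = 0 (mod 16).
    Reduce coefficients mod 16: 3·t ≡ 0 (mod 16).
    The inverse of 3 mod 16 is 11 (since 3·11 = 33 = 2·16 + 1), so t ≡ 11·0 = 0 ≡ 0 (mod 16).
    Then x = 10 + 19·0 = 10, valid modulo lcm(19, 16) = 304: x ≡ 10 (mod 304).
  Combine with x ≡ 7 (mod 9); new modulus lcm = 2736.
    Write x = 10 + 304·t and substitute into x ≡ 7 (mod 9): 304·t ≡ 7 − 10 = -3 (mod 9).
    Reduce coefficients mod 9: 7·t ≡ 6 (mod 9).
    The inverse of 7 mod 9 is 4 (since 7·4 = 28 = 3·9 + 1), so t ≡ 4·6 = 24 ≡ 6 (mod 9).
    Then x = 10 + 304·6 = 1834, valid modulo lcm(304, 9) = 2736: x ≡ 1834 (mod 2736).
  Combine with x ≡ 0 (mod 13); new modulus lcm = 35568.
    Write x = 1834 + 2736·t and substitute into x ≡ 0 (mod 13): 2736·t ≡ 0 − 1834 = -1834 (mod 13).
    Reduce coefficients mod 13: 6·t ≡ 12 (mod 13).
    The inverse of 6 mod 13 is 11 (since 6·11 = 66 = 5·13 + 1), so t ≡ 11·12 = 132 ≡ 2 (mod 13).
    Then x = 1834 + 2736·2 = 7306, valid modulo lcm(2736, 13) = 35568: x ≡ 7306 (mod 35568).
Verify against each original: 7306 mod 19 = 10, 7306 mod 16 = 10, 7306 mod 9 = 7, 7306 mod 13 = 0.

x ≡ 7306 (mod 35568).


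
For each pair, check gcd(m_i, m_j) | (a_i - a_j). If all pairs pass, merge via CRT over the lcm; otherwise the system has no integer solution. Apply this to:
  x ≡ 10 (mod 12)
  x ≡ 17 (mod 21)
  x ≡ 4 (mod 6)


Moduli 12, 21, 6 are not pairwise coprime, so CRT works modulo lcm(m_i) when all pairwise compatibility conditions hold.
Pairwise compatibility: gcd(m_i, m_j) must divide a_i - a_j for every pair.
Merge one congruence at a time:
  Start: x ≡ 10 (mod 12).
  Combine with x ≡ 17 (mod 21): gcd(12, 21) = 3, and 17 - 10 = 7 is NOT divisible by 3.
    ⇒ system is inconsistent (no integer solution).

No solution (the system is inconsistent).


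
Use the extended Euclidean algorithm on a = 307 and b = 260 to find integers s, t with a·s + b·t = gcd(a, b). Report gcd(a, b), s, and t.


Euclidean algorithm on (307, 260) — divide until remainder is 0:
  307 = 1 · 260 + 47
  260 = 5 · 47 + 25
  47 = 1 · 25 + 22
  25 = 1 · 22 + 3
  22 = 7 · 3 + 1
  3 = 3 · 1 + 0
gcd(307, 260) = 1.
Track Bezout coefficients alongside the remainders: start with r₀ = 307 = a·1 + b·0 (s = 1, t = 0) and r₁ = 260 = a·0 + b·1 (s = 0, t = 1); each new remainder r_{k+1} = r_{k-1} − q_k·r_k inherits s_{k+1} = s_{k-1} − q_k·s_k, t_{k+1} = t_{k-1} − q_k·t_k, so r_k = a·s_k + b·t_k at every step:
  q = 1: r = 47, s = 1 − 1·0 = 1, t = 0 − 1·1 = -1  (check: 307·1 + 260·(-1) = 47)
  q = 5: r = 25, s = 0 − 5·1 = -5, t = 1 − 5·(-1) = 6  (check: 307·(-5) + 260·6 = 25)
  q = 1: r = 22, s = 1 − 1·(-5) = 6, t = -1 − 1·6 = -7  (check: 307·6 + 260·(-7) = 22)
  q = 1: r = 3, s = -5 − 1·6 = -11, t = 6 − 1·(-7) = 13  (check: 307·(-11) + 260·13 = 3)
  q = 7: r = 1, s = 6 − 7·(-11) = 83, t = -7 − 7·13 = -98  (check: 307·83 + 260·(-98) = 1)
The row with r = 1 (the gcd) gives the Bezout coefficients s = 83, t = -98.
Result: 307 · (83) + 260 · (-98) = 1.

gcd(307, 260) = 1; s = 83, t = -98 (check: 307·83 + 260·(-98) = 1).


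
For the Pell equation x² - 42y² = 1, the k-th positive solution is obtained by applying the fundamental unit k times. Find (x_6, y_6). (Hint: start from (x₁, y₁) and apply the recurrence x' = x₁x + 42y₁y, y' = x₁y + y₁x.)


Step 1: Find the fundamental solution (x₁, y₁) of x² - 42y² = 1.
  Expand √42 as a continued fraction. a₀ = ⌊√42⌋ = 6; iterate m_{k+1} = d_k·a_k − m_k, d_{k+1} = (42 − m_{k+1}²)/d_k, a_{k+1} = ⌊(a₀ + m_{k+1})/d_{k+1}⌋ (starting m₀ = 0, d₀ = 1), with convergents p_k = a_k·p_{k-1} + p_{k-2}, q_k = a_k·q_{k-1} + q_{k-2} (p₋₁ = 1, q₋₁ = 0):
  k = 0: a₀ = 6; p₀/q₀ = 6/1; p₀² − 42·q₀² = 36 − 42 = -6.
  k = 1: m = 6, d = 6, a = ⌊(6 + 6)/6⌋ = 2; p/q = (2·6 + 1)/(2·1 + 0) = 13/2; p² − 42·q² = 169 − 168 = 1.
  The first convergent with p² − 42·q² = 1 gives the fundamental solution (x₁, y₁) = (13, 2).
Step 2: Apply the recurrence (x_{n+1}, y_{n+1}) = (x₁x_n + 42y₁y_n, x₁y_n + y₁x_n) repeatedly.
  From (x_1, y_1) = (13, 2): x_2 = 13·13 + 42·2·2 = 337; y_2 = 13·2 + 2·13 = 52.
  From (x_2, y_2) = (337, 52): x_3 = 13·337 + 42·2·52 = 8749; y_3 = 13·52 + 2·337 = 1350.
  From (x_3, y_3) = (8749, 1350): x_4 = 13·8749 + 42·2·1350 = 227137; y_4 = 13·1350 + 2·8749 = 35048.
  From (x_4, y_4) = (227137, 35048): x_5 = 13·227137 + 42·2·35048 = 5896813; y_5 = 13·35048 + 2·227137 = 909898.
  From (x_5, y_5) = (5896813, 909898): x_6 = 13·5896813 + 42·2·909898 = 153090001; y_6 = 13·909898 + 2·5896813 = 23622300.
Step 3: Verify x_6² - 42·y_6² = 23436548406180001 - 23436548406180000 = 1 (should be 1). ✓

(x_1, y_1) = (13, 2); (x_6, y_6) = (153090001, 23622300).


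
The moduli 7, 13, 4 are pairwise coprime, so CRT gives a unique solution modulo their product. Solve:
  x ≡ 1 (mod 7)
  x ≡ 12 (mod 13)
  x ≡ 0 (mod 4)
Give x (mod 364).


Moduli 7, 13, 4 are pairwise coprime; by CRT there is a unique solution modulo M = 7 · 13 · 4 = 364.
Solve pairwise, accumulating the modulus:
  Start with x ≡ 1 (mod 7).
  Combine with x ≡ 12 (mod 13): since gcd(7, 13) = 1, we get a unique residue mod 91.
    Write x = 1 + 7·t and substitute into x ≡ 12 (mod 13): 7·t ≡ 12 − 1 = 11 (mod 13).
    The inverse of 7 mod 13 is 2 (since 7·2 = 14 = 1·13 + 1), so t ≡ 2·11 = 22 ≡ 9 (mod 13).
    Then x = 1 + 7·9 = 64, valid modulo lcm(7, 13) = 91: x ≡ 64 (mod 91).
  Combine with x ≡ 0 (mod 4): since gcd(91, 4) = 1, we get a unique residue mod 364.
    Write x = 64 + 91·t and substitute into x ≡ 0 (mod 4): 91·t ≡ 0 − 64 = -64 (mod 4).
    Reduce coefficients mod 4: 3·t ≡ 0 (mod 4).
    The inverse of 3 mod 4 is 3 (since 3·3 = 9 = 2·4 + 1), so t ≡ 3·0 = 0 ≡ 0 (mod 4).
    Then x = 64 + 91·0 = 64, valid modulo lcm(91, 4) = 364: x ≡ 64 (mod 364).
Verify: 64 mod 7 = 1 ✓, 64 mod 13 = 12 ✓, 64 mod 4 = 0 ✓.

x ≡ 64 (mod 364).


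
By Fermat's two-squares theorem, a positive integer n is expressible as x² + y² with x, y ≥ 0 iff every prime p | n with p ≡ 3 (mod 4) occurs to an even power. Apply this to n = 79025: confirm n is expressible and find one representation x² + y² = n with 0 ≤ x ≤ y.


Step 1: Factor n = 79025 = 5^2 · 29 · 109.
Step 2: Check the mod-4 condition on each prime factor: 5 ≡ 1 (mod 4), exponent 2; 29 ≡ 1 (mod 4), exponent 1; 109 ≡ 1 (mod 4), exponent 1.
All primes ≡ 3 (mod 4) appear to even exponent (or don't appear), so by the two-squares theorem n IS expressible as a sum of two squares.
Step 3: Build a representation. Group n = k² · m with k = 5 and m = 29 · 109 = 3161 (a product of primes ≡ 1 (mod 4)); a representation of m scales to one of n via (k·x)² + (k·y)² = k²(x² + y²). Each prime p ≡ 1 (mod 4) is itself a sum of two squares; find a² by testing p − a² for a perfect square:
  29: 29 − 1² = 28, 29 − 2² = 25 = 5² ⇒ 29 = 2² + 5².
  109: 109 − 1² = 108, 109 − 2² = 105, 109 − 3² = 100 = 10² ⇒ 109 = 3² + 10².
  Combine using the Brahmagupta–Fibonacci identity (a² + b²)(c² + d²) = (ac − bd)² + (ad + bc)² = (ac + bd)² + (ad − bc)²:
  29 · 109 = 3161: from (2² + 5²)(3² + 10²), take (2·3 − 5·10, 2·10 + 5·3) = (6 − 50, 20 + 15) = (-44, 35); dropping signs (only squares matter) gives (44, 35); check 44² + 35² = 1936 + 1225 = 3161 ✓.
  Scale by k = 5: (5·44, 5·35) = (220, 175).
Step 4: Order so x ≤ y and verify: 175² + 220² = 30625 + 48400 = 79025 = n. ✓

n = 79025 = 175² + 220² (one valid representation with x ≤ y).


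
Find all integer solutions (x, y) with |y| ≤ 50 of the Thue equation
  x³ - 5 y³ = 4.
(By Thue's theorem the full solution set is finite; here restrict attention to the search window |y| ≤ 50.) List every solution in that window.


The equation is x³ - 5y³ = 4. For fixed y, x³ = 5·y³ + 4, so a solution requires the RHS to be a perfect cube.
Strategy: iterate y from -50 to 50, compute RHS = 5·y³ + 4, and check whether it is a (positive or negative) perfect cube.
Check small values of y:
  y = 0: RHS = 4 is not a perfect cube.
  y = 1: RHS = 9 is not a perfect cube.
  y = -1: RHS = -1 = (-1)³ ⇒ x = -1 works.
  y = 2: RHS = 44 is not a perfect cube.
  y = -2: RHS = -36 is not a perfect cube.
  y = 3: RHS = 139 is not a perfect cube.
  y = -3: RHS = -131 is not a perfect cube.
Continuing the search up to |y| = 50 finds no further solutions beyond those listed.
Collected solutions: (-1, -1).

Solutions (with |y| ≤ 50): (-1, -1).


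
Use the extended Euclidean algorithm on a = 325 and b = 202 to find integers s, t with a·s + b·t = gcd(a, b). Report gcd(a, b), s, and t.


Euclidean algorithm on (325, 202) — divide until remainder is 0:
  325 = 1 · 202 + 123
  202 = 1 · 123 + 79
  123 = 1 · 79 + 44
  79 = 1 · 44 + 35
  44 = 1 · 35 + 9
  35 = 3 · 9 + 8
  9 = 1 · 8 + 1
  8 = 8 · 1 + 0
gcd(325, 202) = 1.
Track Bezout coefficients alongside the remainders: start with r₀ = 325 = a·1 + b·0 (s = 1, t = 0) and r₁ = 202 = a·0 + b·1 (s = 0, t = 1); each new remainder r_{k+1} = r_{k-1} − q_k·r_k inherits s_{k+1} = s_{k-1} − q_k·s_k, t_{k+1} = t_{k-1} − q_k·t_k, so r_k = a·s_k + b·t_k at every step:
  q = 1: r = 123, s = 1 − 1·0 = 1, t = 0 − 1·1 = -1  (check: 325·1 + 202·(-1) = 123)
  q = 1: r = 79, s = 0 − 1·1 = -1, t = 1 − 1·(-1) = 2  (check: 325·(-1) + 202·2 = 79)
  q = 1: r = 44, s = 1 − 1·(-1) = 2, t = -1 − 1·2 = -3  (check: 325·2 + 202·(-3) = 44)
  q = 1: r = 35, s = -1 − 1·2 = -3, t = 2 − 1·(-3) = 5  (check: 325·(-3) + 202·5 = 35)
  q = 1: r = 9, s = 2 − 1·(-3) = 5, t = -3 − 1·5 = -8  (check: 325·5 + 202·(-8) = 9)
  q = 3: r = 8, s = -3 − 3·5 = -18, t = 5 − 3·(-8) = 29  (check: 325·(-18) + 202·29 = 8)
  q = 1: r = 1, s = 5 − 1·(-18) = 23, t = -8 − 1·29 = -37  (check: 325·23 + 202·(-37) = 1)
The row with r = 1 (the gcd) gives the Bezout coefficients s = 23, t = -37.
Result: 325 · (23) + 202 · (-37) = 1.

gcd(325, 202) = 1; s = 23, t = -37 (check: 325·23 + 202·(-37) = 1).


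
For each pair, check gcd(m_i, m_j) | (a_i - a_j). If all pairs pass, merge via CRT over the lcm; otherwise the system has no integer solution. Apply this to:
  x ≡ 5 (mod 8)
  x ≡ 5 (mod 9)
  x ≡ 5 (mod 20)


Moduli 8, 9, 20 are not pairwise coprime, so CRT works modulo lcm(m_i) when all pairwise compatibility conditions hold.
Pairwise compatibility: gcd(m_i, m_j) must divide a_i - a_j for every pair.
Merge one congruence at a time:
  Start: x ≡ 5 (mod 8).
  Combine with x ≡ 5 (mod 9): gcd(8, 9) = 1; 5 - 5 = 0, which IS divisible by 1, so compatible.
    Write x = 5 + 8·t and substitute into x ≡ 5 (mod 9): 8·t ≡ 5 − 5 = 0 (mod 9).
    The inverse of 8 mod 9 is 8 (since 8·8 = 64 = 7·9 + 1), so t ≡ 8·0 = 0 ≡ 0 (mod 9).
    Then x = 5 + 8·0 = 5, valid modulo lcm(8, 9) = 72: x ≡ 5 (mod 72).
  Combine with x ≡ 5 (mod 20): gcd(72, 20) = 4; 5 - 5 = 0, which IS divisible by 4, so compatible.
    Write x = 5 + 72·t and substitute into x ≡ 5 (mod 20): 72·t ≡ 5 − 5 = 0 (mod 20).
    Divide the congruence (and modulus) by g = 4: 18·t ≡ 0 (mod 5).
    Reduce coefficients mod 5: 3·t ≡ 0 (mod 5).
    The inverse of 3 mod 5 is 2 (since 3·2 = 6 = 1·5 + 1), so t ≡ 2·0 = 0 ≡ 0 (mod 5).
    Then x = 5 + 72·0 = 5, valid modulo lcm(72, 20) = 360: x ≡ 5 (mod 360).
Verify: 5 mod 8 = 5, 5 mod 9 = 5, 5 mod 20 = 5.

x ≡ 5 (mod 360).


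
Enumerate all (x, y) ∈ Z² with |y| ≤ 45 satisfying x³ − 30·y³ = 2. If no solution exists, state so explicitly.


The equation is x³ - 30y³ = 2. For fixed y, x³ = 30·y³ + 2, so a solution requires the RHS to be a perfect cube.
Strategy: iterate y from -45 to 45, compute RHS = 30·y³ + 2, and check whether it is a (positive or negative) perfect cube.
Check small values of y:
  y = 0: RHS = 2 is not a perfect cube.
  y = 1: RHS = 32 is not a perfect cube.
  y = -1: RHS = -28 is not a perfect cube.
  y = 2: RHS = 242 is not a perfect cube.
  y = -2: RHS = -238 is not a perfect cube.
  y = 3: RHS = 812 is not a perfect cube.
  y = -3: RHS = -808 is not a perfect cube.
Continuing the search up to |y| = 45 finds no solutions either.
No (x, y) in the scanned range satisfies the equation.

No integer solutions with |y| ≤ 45.


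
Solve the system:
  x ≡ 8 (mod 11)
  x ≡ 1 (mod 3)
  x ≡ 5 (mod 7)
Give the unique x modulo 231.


Moduli 11, 3, 7 are pairwise coprime; by CRT there is a unique solution modulo M = 11 · 3 · 7 = 231.
Solve pairwise, accumulating the modulus:
  Start with x ≡ 8 (mod 11).
  Combine with x ≡ 1 (mod 3): since gcd(11, 3) = 1, we get a unique residue mod 33.
    Write x = 8 + 11·t and substitute into x ≡ 1 (mod 3): 11·t ≡ 1 − 8 = -7 (mod 3).
    Reduce coefficients mod 3: 2·t ≡ 2 (mod 3).
    The inverse of 2 mod 3 is 2 (since 2·2 = 4 = 1·3 + 1), so t ≡ 2·2 = 4 ≡ 1 (mod 3).
    Then x = 8 + 11·1 = 19, valid modulo lcm(11, 3) = 33: x ≡ 19 (mod 33).
  Combine with x ≡ 5 (mod 7): since gcd(33, 7) = 1, we get a unique residue mod 231.
    Write x = 19 + 33·t and substitute into x ≡ 5 (mod 7): 33·t ≡ 5 − 19 = -14 (mod 7).
    Reduce coefficients mod 7: 5·t ≡ 0 (mod 7).
    The inverse of 5 mod 7 is 3 (since 5·3 = 15 = 2·7 + 1), so t ≡ 3·0 = 0 ≡ 0 (mod 7).
    Then x = 19 + 33·0 = 19, valid modulo lcm(33, 7) = 231: x ≡ 19 (mod 231).
Verify: 19 mod 11 = 8 ✓, 19 mod 3 = 1 ✓, 19 mod 7 = 5 ✓.

x ≡ 19 (mod 231).


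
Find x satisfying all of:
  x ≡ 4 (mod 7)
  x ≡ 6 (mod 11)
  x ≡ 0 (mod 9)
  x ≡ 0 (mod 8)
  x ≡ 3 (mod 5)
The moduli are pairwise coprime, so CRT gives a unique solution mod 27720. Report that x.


Product of moduli M = 7 · 11 · 9 · 8 · 5 = 27720.
Merge one congruence at a time:
  Start: x ≡ 4 (mod 7).
  Combine with x ≡ 6 (mod 11); new modulus lcm = 77.
    Write x = 4 + 7·t and substitute into x ≡ 6 (mod 11): 7·t ≡ 6 − 4 = 2 (mod 11).
    The inverse of 7 mod 11 is 8 (since 7·8 = 56 = 5·11 + 1), so t ≡ 8·2 = 16 ≡ 5 (mod 11).
    Then x = 4 + 7·5 = 39, valid modulo lcm(7, 11) = 77: x ≡ 39 (mod 77).
  Combine with x ≡ 0 (mod 9); new modulus lcm = 693.
    Write x = 39 + 77·t and substitute into x ≡ 0 (mod 9): 77·t ≡ 0 − 39 = -39 (mod 9).
    Reduce coefficients mod 9: 5·t ≡ 6 (mod 9).
    The inverse of 5 mod 9 is 2 (since 5·2 = 10 = 1·9 + 1), so t ≡ 2·6 = 12 ≡ 3 (mod 9).
    Then x = 39 + 77·3 = 270, valid modulo lcm(77, 9) = 693: x ≡ 270 (mod 693).
  Combine with x ≡ 0 (mod 8); new modulus lcm = 5544.
    Write x = 270 + 693·t and substitute into x ≡ 0 (mod 8): 693·t ≡ 0 − 270 = -270 (mod 8).
    Reduce coefficients mod 8: 5·t ≡ 2 (mod 8).
    The inverse of 5 mod 8 is 5 (since 5·5 = 25 = 3·8 + 1), so t ≡ 5·2 = 10 ≡ 2 (mod 8).
    Then x = 270 + 693·2 = 1656, valid modulo lcm(693, 8) = 5544: x ≡ 1656 (mod 5544).
  Combine with x ≡ 3 (mod 5); new modulus lcm = 27720.
    Write x = 1656 + 5544·t and substitute into x ≡ 3 (mod 5): 5544·t ≡ 3 − 1656 = -1653 (mod 5).
    Reduce coefficients mod 5: 4·t ≡ 2 (mod 5).
    The inverse of 4 mod 5 is 4 (since 4·4 = 16 = 3·5 + 1), so t ≡ 4·2 = 8 ≡ 3 (mod 5).
    Then x = 1656 + 5544·3 = 18288, valid modulo lcm(5544, 5) = 27720: x ≡ 18288 (mod 27720).
Verify against each original: 18288 mod 7 = 4, 18288 mod 11 = 6, 18288 mod 9 = 0, 18288 mod 8 = 0, 18288 mod 5 = 3.

x ≡ 18288 (mod 27720).


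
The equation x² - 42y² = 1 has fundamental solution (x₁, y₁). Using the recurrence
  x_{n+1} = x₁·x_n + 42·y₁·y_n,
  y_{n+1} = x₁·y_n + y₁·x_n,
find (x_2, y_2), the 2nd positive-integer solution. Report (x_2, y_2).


Step 1: Find the fundamental solution (x₁, y₁) of x² - 42y² = 1.
  Expand √42 as a continued fraction. a₀ = ⌊√42⌋ = 6; iterate m_{k+1} = d_k·a_k − m_k, d_{k+1} = (42 − m_{k+1}²)/d_k, a_{k+1} = ⌊(a₀ + m_{k+1})/d_{k+1}⌋ (starting m₀ = 0, d₀ = 1), with convergents p_k = a_k·p_{k-1} + p_{k-2}, q_k = a_k·q_{k-1} + q_{k-2} (p₋₁ = 1, q₋₁ = 0):
  k = 0: a₀ = 6; p₀/q₀ = 6/1; p₀² − 42·q₀² = 36 − 42 = -6.
  k = 1: m = 6, d = 6, a = ⌊(6 + 6)/6⌋ = 2; p/q = (2·6 + 1)/(2·1 + 0) = 13/2; p² − 42·q² = 169 − 168 = 1.
  The first convergent with p² − 42·q² = 1 gives the fundamental solution (x₁, y₁) = (13, 2).
Step 2: Apply the recurrence (x_{n+1}, y_{n+1}) = (x₁x_n + 42y₁y_n, x₁y_n + y₁x_n) repeatedly.
  From (x_1, y_1) = (13, 2): x_2 = 13·13 + 42·2·2 = 337; y_2 = 13·2 + 2·13 = 52.
Step 3: Verify x_2² - 42·y_2² = 113569 - 113568 = 1 (should be 1). ✓

(x_1, y_1) = (13, 2); (x_2, y_2) = (337, 52).


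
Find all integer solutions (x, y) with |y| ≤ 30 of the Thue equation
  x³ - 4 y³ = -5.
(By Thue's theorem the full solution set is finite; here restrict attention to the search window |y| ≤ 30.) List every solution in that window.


The equation is x³ - 4y³ = -5. For fixed y, x³ = 4·y³ − 5, so a solution requires the RHS to be a perfect cube.
Strategy: iterate y from -30 to 30, compute RHS = 4·y³ − 5, and check whether it is a (positive or negative) perfect cube.
Check small values of y:
  y = 0: RHS = -5 is not a perfect cube.
  y = 1: RHS = -1 = (-1)³ ⇒ x = -1 works.
  y = -1: RHS = -9 is not a perfect cube.
  y = 2: RHS = 27 = (3)³ ⇒ x = 3 works.
  y = -2: RHS = -37 is not a perfect cube.
  y = 3: RHS = 103 is not a perfect cube.
  y = -3: RHS = -113 is not a perfect cube.
Continuing the search up to |y| = 30 finds no further solutions beyond those listed.
Collected solutions: (-1, 1), (3, 2).

Solutions (with |y| ≤ 30): (-1, 1), (3, 2).


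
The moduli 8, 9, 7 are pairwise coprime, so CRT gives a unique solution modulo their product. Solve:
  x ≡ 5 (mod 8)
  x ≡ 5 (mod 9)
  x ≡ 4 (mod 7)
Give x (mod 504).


Moduli 8, 9, 7 are pairwise coprime; by CRT there is a unique solution modulo M = 8 · 9 · 7 = 504.
Solve pairwise, accumulating the modulus:
  Start with x ≡ 5 (mod 8).
  Combine with x ≡ 5 (mod 9): since gcd(8, 9) = 1, we get a unique residue mod 72.
    Write x = 5 + 8·t and substitute into x ≡ 5 (mod 9): 8·t ≡ 5 − 5 = 0 (mod 9).
    The inverse of 8 mod 9 is 8 (since 8·8 = 64 = 7·9 + 1), so t ≡ 8·0 = 0 ≡ 0 (mod 9).
    Then x = 5 + 8·0 = 5, valid modulo lcm(8, 9) = 72: x ≡ 5 (mod 72).
  Combine with x ≡ 4 (mod 7): since gcd(72, 7) = 1, we get a unique residue mod 504.
    Write x = 5 + 72·t and substitute into x ≡ 4 (mod 7): 72·t ≡ 4 − 5 = -1 (mod 7).
    Reduce coefficients mod 7: 2·t ≡ 6 (mod 7).
    The inverse of 2 mod 7 is 4 (since 2·4 = 8 = 1·7 + 1), so t ≡ 4·6 = 24 ≡ 3 (mod 7).
    Then x = 5 + 72·3 = 221, valid modulo lcm(72, 7) = 504: x ≡ 221 (mod 504).
Verify: 221 mod 8 = 5 ✓, 221 mod 9 = 5 ✓, 221 mod 7 = 4 ✓.

x ≡ 221 (mod 504).


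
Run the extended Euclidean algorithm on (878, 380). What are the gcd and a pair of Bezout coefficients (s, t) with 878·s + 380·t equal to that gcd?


Euclidean algorithm on (878, 380) — divide until remainder is 0:
  878 = 2 · 380 + 118
  380 = 3 · 118 + 26
  118 = 4 · 26 + 14
  26 = 1 · 14 + 12
  14 = 1 · 12 + 2
  12 = 6 · 2 + 0
gcd(878, 380) = 2.
Track Bezout coefficients alongside the remainders: start with r₀ = 878 = a·1 + b·0 (s = 1, t = 0) and r₁ = 380 = a·0 + b·1 (s = 0, t = 1); each new remainder r_{k+1} = r_{k-1} − q_k·r_k inherits s_{k+1} = s_{k-1} − q_k·s_k, t_{k+1} = t_{k-1} − q_k·t_k, so r_k = a·s_k + b·t_k at every step:
  q = 2: r = 118, s = 1 − 2·0 = 1, t = 0 − 2·1 = -2  (check: 878·1 + 380·(-2) = 118)
  q = 3: r = 26, s = 0 − 3·1 = -3, t = 1 − 3·(-2) = 7  (check: 878·(-3) + 380·7 = 26)
  q = 4: r = 14, s = 1 − 4·(-3) = 13, t = -2 − 4·7 = -30  (check: 878·13 + 380·(-30) = 14)
  q = 1: r = 12, s = -3 − 1·13 = -16, t = 7 − 1·(-30) = 37  (check: 878·(-16) + 380·37 = 12)
  q = 1: r = 2, s = 13 − 1·(-16) = 29, t = -30 − 1·37 = -67  (check: 878·29 + 380·(-67) = 2)
The row with r = 2 (the gcd) gives the Bezout coefficients s = 29, t = -67.
Result: 878 · (29) + 380 · (-67) = 2.

gcd(878, 380) = 2; s = 29, t = -67 (check: 878·29 + 380·(-67) = 2).


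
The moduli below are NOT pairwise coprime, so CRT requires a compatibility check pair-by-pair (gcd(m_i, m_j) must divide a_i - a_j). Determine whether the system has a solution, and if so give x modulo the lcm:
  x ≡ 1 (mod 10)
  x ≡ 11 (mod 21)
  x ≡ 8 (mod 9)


Moduli 10, 21, 9 are not pairwise coprime, so CRT works modulo lcm(m_i) when all pairwise compatibility conditions hold.
Pairwise compatibility: gcd(m_i, m_j) must divide a_i - a_j for every pair.
Merge one congruence at a time:
  Start: x ≡ 1 (mod 10).
  Combine with x ≡ 11 (mod 21): gcd(10, 21) = 1; 11 - 1 = 10, which IS divisible by 1, so compatible.
    Write x = 1 + 10·t and substitute into x ≡ 11 (mod 21): 10·t ≡ 11 − 1 = 10 (mod 21).
    The inverse of 10 mod 21 is 19 (since 10·19 = 190 = 9·21 + 1), so t ≡ 19·10 = 190 ≡ 1 (mod 21).
    Then x = 1 + 10·1 = 11, valid modulo lcm(10, 21) = 210: x ≡ 11 (mod 210).
  Combine with x ≡ 8 (mod 9): gcd(210, 9) = 3; 8 - 11 = -3, which IS divisible by 3, so compatible.
    Write x = 11 + 210·t and substitute into x ≡ 8 (mod 9): 210·t ≡ 8 − 11 = -3 (mod 9).
    Divide the congruence (and modulus) by g = 3: 70·t ≡ -1 (mod 3).
    Reduce coefficients mod 3: 1·t ≡ 2 (mod 3).
    So t ≡ 2 (mod 3).
    Then x = 11 + 210·2 = 431, valid modulo lcm(210, 9) = 630: x ≡ 431 (mod 630).
Verify: 431 mod 10 = 1, 431 mod 21 = 11, 431 mod 9 = 8.

x ≡ 431 (mod 630).


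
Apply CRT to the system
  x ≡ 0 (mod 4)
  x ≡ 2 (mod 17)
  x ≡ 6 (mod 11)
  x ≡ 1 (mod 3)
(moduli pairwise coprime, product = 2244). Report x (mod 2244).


Product of moduli M = 4 · 17 · 11 · 3 = 2244.
Merge one congruence at a time:
  Start: x ≡ 0 (mod 4).
  Combine with x ≡ 2 (mod 17); new modulus lcm = 68.
    Write x = 0 + 4·t and substitute into x ≡ 2 (mod 17): 4·t ≡ 2 − 0 = 2 (mod 17).
    The inverse of 4 mod 17 is 13 (since 4·13 = 52 = 3·17 + 1), so t ≡ 13·2 = 26 ≡ 9 (mod 17).
    Then x = 0 + 4·9 = 36, valid modulo lcm(4, 17) = 68: x ≡ 36 (mod 68).
  Combine with x ≡ 6 (mod 11); new modulus lcm = 748.
    Write x = 36 + 68·t and substitute into x ≡ 6 (mod 11): 68·t ≡ 6 − 36 = -30 (mod 11).
    Reduce coefficients mod 11: 2·t ≡ 3 (mod 11).
    The inverse of 2 mod 11 is 6 (since 2·6 = 12 = 1·11 + 1), so t ≡ 6·3 = 18 ≡ 7 (mod 11).
    Then x = 36 + 68·7 = 512, valid modulo lcm(68, 11) = 748: x ≡ 512 (mod 748).
  Combine with x ≡ 1 (mod 3); new modulus lcm = 2244.
    Write x = 512 + 748·t and substitute into x ≡ 1 (mod 3): 748·t ≡ 1 − 512 = -511 (mod 3).
    Reduce coefficients mod 3: 1·t ≡ 2 (mod 3).
    So t ≡ 2 (mod 3).
    Then x = 512 + 748·2 = 2008, valid modulo lcm(748, 3) = 2244: x ≡ 2008 (mod 2244).
Verify against each original: 2008 mod 4 = 0, 2008 mod 17 = 2, 2008 mod 11 = 6, 2008 mod 3 = 1.

x ≡ 2008 (mod 2244).
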